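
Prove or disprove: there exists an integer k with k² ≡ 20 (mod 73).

No, no such integer exists.

73 is prime, so by Euler's criterion 20 is a square mod 73 iff 20^((73−1)/2) = 20^36 ≡ 1 (mod 73).
Repeated squaring mod 73: 20^2 = 400 ≡ 35; 20^4 ≡ 35² = 1225 ≡ 57; 20^8 ≡ 57² = 3249 ≡ 37; 20^16 ≡ 37² = 1369 ≡ 55; 20^32 ≡ 55² = 3025 ≡ 32.
Since 36 = 32 + 4, 20^36 ≡ 32 · 57; multiplying out mod 73: 32·57 = 1824 ≡ 72. Thus 20^36 ≡ 72 ≡ −1 (mod 73).
The value −1 means 20 is a non-residue modulo 73, so k² ≡ 20 (mod 73) is impossible.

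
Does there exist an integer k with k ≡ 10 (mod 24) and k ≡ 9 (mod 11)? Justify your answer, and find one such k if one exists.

k = 130

gcd(24, 11) = 1, so the Chinese Remainder Theorem guarantees exactly one residue class mod 264 satisfying both.
Write k = 10 + 24t and require 10 + 24t ≡ 9 (mod 11), i.e. 24t ≡ 10 (mod 11).
24 ≡ 2 (mod 11), so this reads 2t ≡ 10 (mod 11). To invert 2 modulo 11: 11 = 5·2 + 1, 2 = 2·1 + 0, and unwinding, 1 = 11 − 5·2. Thus 2⁻¹ ≡ -5 ≡ 6 (mod 11).
Therefore t ≡ 6·10 = 60 ≡ 5 (mod 11).
With t = 5: k = 10 + 24·5 = 130.
Check: 130 mod 24 = 10, 130 mod 11 = 9. ✓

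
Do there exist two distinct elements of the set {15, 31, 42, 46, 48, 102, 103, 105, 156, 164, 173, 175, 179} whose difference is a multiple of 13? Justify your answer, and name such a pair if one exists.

Residues mod 13: 15↦2, 31↦5, 42↦3, 46↦7, 48↦9, 102↦11, 103↦12, 105↦1, 156↦0, 164↦8, 173↦4, 175↦6, 179↦10.
All 13 residues are distinct, so no two elements differ by a multiple of 13.

No such pair exists.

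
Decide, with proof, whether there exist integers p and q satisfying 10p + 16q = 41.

No, no such integers exist.

Both 10 and 16 are divisible by gcd(10, 16) = 2, hence so is any combination 10p + 16q.
But 41 is not a multiple of 2 (it leaves remainder 1).
Hence no integers p, q satisfy the equation.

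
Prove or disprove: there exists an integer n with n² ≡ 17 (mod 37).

37 is prime, so by Euler's criterion 17 is a square mod 37 iff 17^((37−1)/2) = 17^18 ≡ 1 (mod 37).
Repeated squaring mod 37: 17^2 = 289 ≡ 30; 17^4 ≡ 30² = 900 ≡ 12; 17^8 ≡ 12² = 144 ≡ 33; 17^16 ≡ 33² = 1089 ≡ 16.
Since 18 = 16 + 2, 17^18 ≡ 16 · 30; multiplying out mod 37: 16·30 = 480 ≡ 36. Thus 17^18 ≡ 36 ≡ −1 (mod 37).
By Euler's criterion 17 is a quadratic non-residue mod 37: no n satisfies n² ≡ 17 (mod 37).

There is no such integer.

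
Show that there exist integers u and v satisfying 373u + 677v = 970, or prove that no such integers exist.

Since gcd(373, 677) = 1, every integer is an integer combination of 373 and 677.
Run the Euclidean algorithm on 677 and 373: 677 = 1·373 + 304, 373 = 1·304 + 69, 304 = 4·69 + 28, 69 = 2·28 + 13, 28 = 2·13 + 2, 13 = 6·2 + 1, 2 = 2·1 + 0.
Working back up the chain: 1 = 13 − 6·2 = 13 − 6·(28 − 2·13) = −6·28 + 13·13 = −6·28 + 13·(69 − 2·28) = 13·69 − 32·28 = 13·69 − 32·(304 − 4·69) = −32·304 + 141·69 = −32·304 + 141·(373 − 1·304) = 141·373 − 173·304 = 141·373 − 173·(677 − 1·373) = −173·677 + 314·373. So 373·314 + 677·(-173) = 1.
Scaling by 970 gives the particular solution (u, v) = (304580, -167810).
Shifting by a multiple of (677, −373) keeps it a solution: u = 304580 − 449·677 = 607, v = -167810 + 449·373 = -333.
Indeed 373·607 + 677·(-333) = 226411 − 225441 = 970.

u = 607, v = -333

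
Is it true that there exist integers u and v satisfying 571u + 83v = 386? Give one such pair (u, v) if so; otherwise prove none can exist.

Since gcd(571, 83) = 1, every integer is an integer combination of 571 and 83.
Euclidean algorithm: 571 = 6·83 + 73, 83 = 1·73 + 10, 73 = 7·10 + 3, 10 = 3·3 + 1, 3 = 3·1 + 0.
Unwinding: 1 = 10 − 3·3 = 10 − 3·(73 − 7·10) = −3·73 + 22·10 = −3·73 + 22·(83 − 1·73) = 22·83 − 25·73 = 22·83 − 25·(571 − 6·83) = −25·571 + 172·83, i.e. 571·(-25) + 83·172 = 1.
Times 386: 571·(-9650) + 83·66392 = 386, so (-9650, 66392) solves it.
The general solution is u = -9650 + 83k, v = 66392 − 571k; taking k = 117 gives the smaller pair u = 61, v = -415.
Indeed 571·61 + 83·(-415) = 34831 − 34445 = 386.

u = 61, v = -415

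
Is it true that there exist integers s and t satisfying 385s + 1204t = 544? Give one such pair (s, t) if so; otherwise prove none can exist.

Both 385 and 1204 are divisible by gcd(385, 1204) = 7, hence so is any combination 385s + 1204t.
However 544 leaves remainder 5 on division by 7.
Hence no integers s, t satisfy the equation.

No such integers exist.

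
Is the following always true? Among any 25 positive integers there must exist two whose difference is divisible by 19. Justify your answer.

True.

There are exactly 19 possible remainders on division by 19.
Placing 25 integers into 19 classes, some class receives at least two — say a and b.
Then a ≡ b (mod 19), i.e. 19 ∣ (a − b).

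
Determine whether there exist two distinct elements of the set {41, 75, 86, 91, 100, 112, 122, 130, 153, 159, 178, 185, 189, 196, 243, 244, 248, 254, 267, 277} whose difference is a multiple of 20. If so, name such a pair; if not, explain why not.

Reduce each element modulo 20: 41↦1, 75↦15, 86↦6, 91↦11, 100↦0, 112↦12, 122↦2, 130↦10, 153↦13, 159↦19, 178↦18, 185↦5, 189↦9, 196↦16, 243↦3, 244↦4, 248↦8, 254↦14, 267↦7, 277↦17.
These 20 residues are pairwise different, hence no difference of two elements is divisible by 20.

There is no such pair.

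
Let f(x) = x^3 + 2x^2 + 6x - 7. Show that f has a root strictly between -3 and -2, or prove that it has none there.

Evaluate at the endpoints: f(-3) = -34, f(-2) = -19 — same sign (negative).
The derivative f'(x) = 3x^2 + 4x + 6 is a quadratic with discriminant 4² − 4·3·6 = -56 < 0; it never vanishes, so it is always positive (sign of the leading coefficient).
Hence f is strictly increasing on ℝ, and in particular on [-3, -2]. A strictly monotone function with same-sign endpoint values stays negative on the whole interval, so f has no zero in (-3, -2).

No such root exists.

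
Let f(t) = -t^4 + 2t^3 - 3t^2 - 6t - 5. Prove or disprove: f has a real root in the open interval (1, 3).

The endpoint values f(1) = -13 and f(3) = -77 are both negative. Claim: f(t) < 0 for every t in (1, 3).
Shift to the endpoint 1: with t = 1 + u (0 < u < 2), one computes f(1 + u) = -u^4 - 2u^3 - 3u^2 - 10u - 13.
All 5 nonzero coefficients of this polynomial in u are negative; hence for u > 0 the value is a sum of negative terms (the constant -13 among them).
So f is strictly negative on (1, 3); no root exists in the interval.

No.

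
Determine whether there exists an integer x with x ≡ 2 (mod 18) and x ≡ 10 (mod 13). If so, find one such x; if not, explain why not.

x = 218

gcd(18, 13) = 1, so the Chinese Remainder Theorem guarantees exactly one residue class mod 234 satisfying both.
Any solution of the first congruence is x = 2 + 18t; substituting into the second, 18t ≡ 10 − 2 ≡ 8 (mod 13).
18 ≡ 5 (mod 13), so this reads 5t ≡ 8 (mod 13). Note 5·8 = 40 ≡ 1 (mod 13) (as 40 − 1 = 3·13), so 5⁻¹ ≡ 8.
Therefore t ≡ 8·8 = 64 ≡ 12 (mod 13).
Taking t = 12 gives x = 2 + 18·12 = 218.
Verify: 218 = 12·18 + 2 and 218 = 16·13 + 10. ✓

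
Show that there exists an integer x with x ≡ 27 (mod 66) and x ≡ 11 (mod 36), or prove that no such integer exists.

No, no such integer exists.

Reduce both congruences modulo 6, which divides 66 and 36: they say x ≡ 27 (mod 6) and x ≡ 11 (mod 6).
However 27 ≡ 3 and 11 ≡ 5 (mod 6), and 3 ≠ 5.
So no integer satisfies both congruences.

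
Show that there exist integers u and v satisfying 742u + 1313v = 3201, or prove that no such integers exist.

Since gcd(742, 1313) = 1, every integer is an integer combination of 742 and 1313.
Euclidean algorithm: 1313 = 1·742 + 571, 742 = 1·571 + 171, 571 = 3·171 + 58, 171 = 2·58 + 55, 58 = 1·55 + 3, 55 = 18·3 + 1, 3 = 3·1 + 0.
Working back up the chain: 1 = 55 − 18·3 = 55 − 18·(58 − 1·55) = −18·58 + 19·55 = −18·58 + 19·(171 − 2·58) = 19·171 − 56·58 = 19·171 − 56·(571 − 3·171) = −56·571 + 187·171 = −56·571 + 187·(742 − 1·571) = 187·742 − 243·571 = 187·742 − 243·(1313 − 1·742) = −243·1313 + 430·742. So 742·430 + 1313·(-243) = 1.
Scaling by 3201 gives the particular solution (u, v) = (1376430, -777843).
Subtracting 1048·1313 from u and adding 1048·742 to v gives the tidier solution (406, -227).
Check: 742·406 + 1313·(-227) = 301252 − 298051 = 3201. ✓

u = 406, v = -227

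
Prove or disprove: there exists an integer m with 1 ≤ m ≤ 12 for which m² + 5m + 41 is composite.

m = 11

At m = 11: 11² + 5·11 + 41 = 217 = 7·31, which is composite.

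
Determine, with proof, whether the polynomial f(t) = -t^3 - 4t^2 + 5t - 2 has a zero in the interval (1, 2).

f(1) = -2 and f(2) = -16, both negative, so a sign-change argument is unavailable; we show f keeps this sign on the whole interval.
Shift to the endpoint 1: with t = 1 + u (0 < u < 1), one computes f(1 + u) = -u^3 - 7u^2 - 6u - 2.
All 4 nonzero coefficients of this polynomial in u are negative; hence for u > 0 the value is a sum of negative terms (the constant -2 among them).
Therefore f(t) < 0 throughout (1, 2), and f has no zero there.

No such root exists.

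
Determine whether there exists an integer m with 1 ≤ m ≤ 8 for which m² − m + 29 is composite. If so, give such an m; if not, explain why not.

At m = 3: 3² − 3 + 29 = 35 = 5·7, which is composite.

m = 3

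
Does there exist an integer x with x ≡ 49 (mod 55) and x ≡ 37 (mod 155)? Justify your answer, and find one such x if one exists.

There is no such integer.

Reduce both congruences modulo 5, which divides 55 and 155: they say x ≡ 49 (mod 5) and x ≡ 37 (mod 5).
But 49 mod 5 = 4 while 37 mod 5 = 2, a contradiction.
Therefore no such x exists.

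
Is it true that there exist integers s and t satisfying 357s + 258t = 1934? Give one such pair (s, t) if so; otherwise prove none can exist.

Any value of 357s + 258t is a multiple of gcd(357, 258) = 3.
However 1934 leaves remainder 2 on division by 3.
Therefore 357s + 258t = 1934 has no solution in integers.

No, no such integers exist.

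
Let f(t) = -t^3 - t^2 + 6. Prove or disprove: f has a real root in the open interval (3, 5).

f has no root in that interval.

f(3) = -30 and f(5) = -144, both negative, so a sign-change argument is unavailable; we show f keeps this sign on the whole interval.
Substitute t = 3 + u, where 0 < u < 2 on the interval. Expanding, f(3 + u) = -u^3 - 10u^2 - 33u - 30.
The nonzero coefficients here are all negative, so for u > 0 every term is negative (or zero), and the constant term -30 is strictly negative.
Therefore f(t) < 0 throughout (3, 5), and f has no zero there.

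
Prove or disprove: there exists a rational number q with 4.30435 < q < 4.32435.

Multiplying by 13: 13·4.30435 = 55.95655 and 13·4.32435 = 56.21655, so the integer 56 lies strictly between them.
Dividing back, 4.30435 < 56/13 < 4.32435, and 56/13 is rational.

q = 56/13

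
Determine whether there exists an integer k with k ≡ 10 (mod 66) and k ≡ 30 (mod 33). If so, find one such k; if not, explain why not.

No such integer exists.

gcd(66, 33) = 33. If k ≡ 10 (mod 66) and k ≡ 30 (mod 33), then k ≡ 10 (mod 33) and k ≡ 30 (mod 33).
These are incompatible: 10 − 30 = -20 is not divisible by 33.
Hence the system has no solution.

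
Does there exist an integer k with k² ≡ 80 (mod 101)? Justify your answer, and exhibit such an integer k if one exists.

k = 22

k = 22 works: 22² = 484, and 484 − 80 = 404 = 4·101.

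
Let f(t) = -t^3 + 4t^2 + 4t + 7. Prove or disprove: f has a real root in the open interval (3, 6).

f(3) = 28 and f(6) = -41, which have opposite signs.
Since f is a polynomial it is continuous on [3, 6].
By the Intermediate Value Theorem f must vanish at some point of (3, 6).

Such a root exists.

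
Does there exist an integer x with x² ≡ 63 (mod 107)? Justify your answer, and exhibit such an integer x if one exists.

No, no such integer exists.

Apply Euler's criterion with the prime 107: 63 is a quadratic residue iff 63^53 ≡ 1 (mod 107), and a non-residue iff it is ≡ −1.
Squaring successively (mod 107): 63^2 = 3969 ≡ 10; 63^4 ≡ 10² = 100 ≡ 100; 63^8 ≡ 100² = 10000 ≡ 49; 63^16 ≡ 49² = 2401 ≡ 47; 63^32 ≡ 47² = 2209 ≡ 69.
Since 53 = 32 + 16 + 4 + 1, 63^53 ≡ 69 · 47 · 100 · 63; multiplying out mod 107: 69·47 = 3243 ≡ 33, then 33·100 = 3300 ≡ 90, then 90·63 = 5670 ≡ 106. Thus 63^53 ≡ 106 ≡ −1 (mod 107).
The value −1 means 63 is a non-residue modulo 107, so x² ≡ 63 (mod 107) is impossible.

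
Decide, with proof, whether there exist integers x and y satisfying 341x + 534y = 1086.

341 and 534 are coprime, so 341x + 534y ranges over all of ℤ.
Euclidean algorithm: 534 = 1·341 + 193, 341 = 1·193 + 148, 193 = 1·148 + 45, 148 = 3·45 + 13, 45 = 3·13 + 6, 13 = 2·6 + 1, 6 = 6·1 + 0.
Unwinding: 1 = 13 − 2·6 = 13 − 2·(45 − 3·13) = −2·45 + 7·13 = −2·45 + 7·(148 − 3·45) = 7·148 − 23·45 = 7·148 − 23·(193 − 1·148) = −23·193 + 30·148 = −23·193 + 30·(341 − 1·193) = 30·341 − 53·193 = 30·341 − 53·(534 − 1·341) = −53·534 + 83·341, i.e. 341·83 + 534·(-53) = 1.
Multiplying through by 1086: x = 83·1086 = 90138, y = (-53)·1086 = -57558 is a solution.
The general solution is x = 90138 + 534k, y = -57558 − 341k; taking k = -168 gives the smaller pair x = 426, y = -270.
Check: 341·426 + 534·(-270) = 145266 − 144180 = 1086. ✓

x = 426, y = -270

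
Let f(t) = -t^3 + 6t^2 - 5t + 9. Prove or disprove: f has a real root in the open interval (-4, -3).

The endpoint values f(-4) = 189 and f(-3) = 105 are both positive. Claim: f(t) > 0 for every t in (-4, -3).
Substitute t = -3 − u, where 0 < u < 1 on the interval. Expanding, f(-3 − u) = u^3 + 15u^2 + 68u + 105.
All 4 nonzero coefficients of this polynomial in u are positive; hence for u > 0 the value is a sum of positive terms (the constant 105 among them).
Therefore f(t) > 0 throughout (-4, -3), and f has no zero there.

No such root exists.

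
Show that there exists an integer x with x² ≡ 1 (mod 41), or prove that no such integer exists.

x = 1

Take x = 1. Then 1² = 1, and since 0 ≤ 1 < 41 this is already reduced: 1² ≡ 1 (mod 41).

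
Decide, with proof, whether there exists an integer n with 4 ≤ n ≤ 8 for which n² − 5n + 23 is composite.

No, no such integer n in that range exists.

The values for n = 4, 5, …, 8 are 19, 23, 29, 37, 47, and each of these is prime.
So no value in the range makes the expression composite.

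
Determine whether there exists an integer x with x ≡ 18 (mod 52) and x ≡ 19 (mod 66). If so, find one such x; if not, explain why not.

There is no such integer.

Both moduli are multiples of 2 = gcd(52, 66), so any solution would satisfy x ≡ 18 and x ≡ 19 modulo 2 simultaneously.
However 18 ≡ 0 and 19 ≡ 1 (mod 2), and 0 ≠ 1.
Therefore no such x exists.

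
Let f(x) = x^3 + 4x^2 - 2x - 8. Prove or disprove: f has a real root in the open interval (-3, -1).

f(-3) = 7 and f(-1) = -3, which have opposite signs.
As a polynomial, f is continuous on every closed interval.
By the Intermediate Value Theorem, f takes the value 0 somewhere in the open interval.

Yes, f has a root in the interval.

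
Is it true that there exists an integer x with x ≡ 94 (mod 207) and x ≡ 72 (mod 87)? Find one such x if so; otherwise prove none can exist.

Both moduli are multiples of 3 = gcd(207, 87), so any solution would satisfy x ≡ 94 and x ≡ 72 modulo 3 simultaneously.
These are incompatible: 94 − 72 = 22 is not divisible by 3.
Therefore no such x exists.

No such integer exists.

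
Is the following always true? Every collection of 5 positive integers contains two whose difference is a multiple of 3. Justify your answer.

Yes, this is always true.

There are exactly 3 possible remainders on division by 3.
Placing 5 integers into 3 classes, some class receives at least two — say a and b.
Then a ≡ b (mod 3), i.e. 3 ∣ (a − b).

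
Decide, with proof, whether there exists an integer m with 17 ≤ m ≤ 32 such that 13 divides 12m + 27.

m = 27

m = 27 works, since 12·27 + 27 = 351 = 27·13.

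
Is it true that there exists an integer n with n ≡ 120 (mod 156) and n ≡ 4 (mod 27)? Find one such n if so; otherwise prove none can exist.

No such integer exists.

Reduce both congruences modulo 3, which divides 156 and 27: they say n ≡ 120 (mod 3) and n ≡ 4 (mod 3).
But 120 mod 3 = 0 while 4 mod 3 = 1, a contradiction.
Therefore no such n exists.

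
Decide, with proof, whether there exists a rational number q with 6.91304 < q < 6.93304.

Multiplying by 12: 12·6.91304 = 82.95648 and 12·6.93304 = 83.19648, so the integer 83 lies strictly between them.
Hence 83/12 is a rational number with 6.91304 < 83/12 < 6.93304.

q = 83/12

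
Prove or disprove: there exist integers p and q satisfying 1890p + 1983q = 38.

Both 1890 and 1983 are divisible by gcd(1890, 1983) = 3, hence so is any combination 1890p + 1983q.
But 38 = 3·12 + 2, so 3 ∤ 38.
Hence no integers p, q satisfy the equation.

There are no such integers.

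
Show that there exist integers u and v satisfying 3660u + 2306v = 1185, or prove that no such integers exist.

No, no such integers exist.

Both 3660 and 2306 are divisible by gcd(3660, 2306) = 2, hence so is any combination 3660u + 2306v.
But 1185 = 2·592 + 1, so 2 ∤ 1185.
Hence no integers u, v satisfy the equation.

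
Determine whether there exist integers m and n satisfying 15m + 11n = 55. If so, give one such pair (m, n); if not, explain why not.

Since gcd(15, 11) = 1, every integer is an integer combination of 15 and 11.
Dividing repeatedly: 15 = 1·11 + 4, 11 = 2·4 + 3, 4 = 1·3 + 1, 3 = 3·1 + 0.
Unwinding: 1 = 4 − 1·3 = 4 − (11 − 2·4) = −11 + 3·4 = −11 + 3·(15 − 1·11) = 3·15 − 4·11, i.e. 15·3 + 11·(-4) = 1.
Multiplying through by 55: m = 3·55 = 165, n = (-4)·55 = -220 is a solution.
Subtracting 15·11 from m and adding 15·15 to n gives the tidier solution (0, 5).
Check: 15·0 + 11·5 = 0 + 55 = 55. ✓

m = 0, n = 5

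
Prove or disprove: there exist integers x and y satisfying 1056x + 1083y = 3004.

gcd(1056, 1083) = 3, so every integer of the form 1056x + 1083y is a multiple of 3.
However 3004 leaves remainder 1 on division by 3.
Therefore 1056x + 1083y = 3004 has no solution in integers.

No such integers exist.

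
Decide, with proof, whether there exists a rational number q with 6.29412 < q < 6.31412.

q = 63/10

Scale by 10: the interval becomes (62.94120, 63.14120), which contains the integer 63.
Hence 63/10 is a rational number with 6.29412 < 63/10 < 6.31412.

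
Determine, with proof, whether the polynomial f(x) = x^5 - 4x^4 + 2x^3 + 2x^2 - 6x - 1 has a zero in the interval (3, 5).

f(3) = -28 and f(5) = 894, which have opposite signs.
As a polynomial, f is continuous on every closed interval.
By the Intermediate Value Theorem f must vanish at some point of (3, 5).

Such a root exists.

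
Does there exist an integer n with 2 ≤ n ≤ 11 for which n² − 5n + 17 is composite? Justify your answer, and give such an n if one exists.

The values for n = 2, 3, …, 11 are 11, 11, 13, 17, 23, 31, 41, 53, 67, 83, and each of these is prime.
So no value in the range makes the expression composite.

No, no such integer n in that range exists.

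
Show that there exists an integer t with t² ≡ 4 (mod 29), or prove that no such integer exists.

Take t = 27. Then 27² = 729 = 25·29 + 4, so 27² ≡ 4 (mod 29).

t = 27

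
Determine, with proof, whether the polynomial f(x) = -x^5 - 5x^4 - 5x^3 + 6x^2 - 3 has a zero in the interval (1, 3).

The endpoint values f(1) = -8 and f(3) = -732 are both negative. Claim: f(x) < 0 for every x in (1, 3).
Substitute x = 1 + u, where 0 < u < 2 on the interval. Expanding, f(1 + u) = -u^5 - 10u^4 - 35u^3 - 49u^2 - 28u - 8.
All 6 nonzero coefficients of this polynomial in u are negative; hence for u > 0 the value is a sum of negative terms (the constant -8 among them).
So f is strictly negative on (1, 3); no root exists in the interval.

No.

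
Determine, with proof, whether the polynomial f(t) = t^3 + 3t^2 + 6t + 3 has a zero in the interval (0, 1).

f(0) = 3 and f(1) = 13, both positive.
The derivative f'(t) = 3t^2 + 6t + 6 is a quadratic with discriminant 6² − 4·3·6 = -36 < 0; it never vanishes, so it is always positive (sign of the leading coefficient).
Hence f is strictly increasing on ℝ, and in particular on [0, 1]. A strictly monotone function with same-sign endpoint values stays positive on the whole interval, so f has no zero in (0, 1).

No such root exists.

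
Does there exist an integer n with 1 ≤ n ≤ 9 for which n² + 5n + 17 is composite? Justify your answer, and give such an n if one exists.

n = 9

At n = 9: 9² + 5·9 + 17 = 143 = 11·13, which is composite.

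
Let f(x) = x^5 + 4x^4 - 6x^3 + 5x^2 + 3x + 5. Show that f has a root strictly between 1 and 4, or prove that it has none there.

The endpoint values f(1) = 12 and f(4) = 1761 are both positive. Claim: f(x) > 0 for every x in (1, 4).
Substitute x = 1 + u, where 0 < u < 3 on the interval. Expanding, f(1 + u) = u^5 + 9u^4 + 20u^3 + 21u^2 + 16u + 12.
The nonzero coefficients here are all positive, so for u > 0 every term is positive (or zero), and the constant term 12 is strictly positive.
So f is strictly positive on (1, 4); no root exists in the interval.

f has no root in that interval.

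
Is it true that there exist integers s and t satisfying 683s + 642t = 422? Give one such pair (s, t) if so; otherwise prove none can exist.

683 and 642 are coprime, so 683s + 642t ranges over all of ℤ.
Run the Euclidean algorithm on 683 and 642: 683 = 1·642 + 41, 642 = 15·41 + 27, 41 = 1·27 + 14, 27 = 1·14 + 13, 14 = 1·13 + 1, 13 = 13·1 + 0.
Unwinding: 1 = 14 − 1·13 = 14 − (27 − 1·14) = −27 + 2·14 = −27 + 2·(41 − 1·27) = 2·41 − 3·27 = 2·41 − 3·(642 − 15·41) = −3·642 + 47·41 = −3·642 + 47·(683 − 1·642) = 47·683 − 50·642, i.e. 683·47 + 642·(-50) = 1.
Scaling by 422 gives the particular solution (s, t) = (19834, -21100).
Subtracting 30·642 from s and adding 30·683 to t gives the tidier solution (574, -610).
Indeed 683·574 + 642·(-610) = 392042 − 391620 = 422.

s = 574, t = -610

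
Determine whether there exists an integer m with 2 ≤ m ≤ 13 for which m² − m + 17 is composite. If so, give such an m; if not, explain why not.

No such integer m in that range exists.

The values for m = 2, 3, …, 13 are 19, 23, 29, 37, 47, 59, 73, 89, 107, 127, 149, 173, and each of these is prime.
So no value in the range makes the expression composite.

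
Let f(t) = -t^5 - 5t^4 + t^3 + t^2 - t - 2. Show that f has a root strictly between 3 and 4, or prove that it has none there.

No.

f(3) = -617 and f(4) = -2230, both negative, so a sign-change argument is unavailable; we show f keeps this sign on the whole interval.
Shift to the endpoint 3: with t = 3 + u (0 < u < 1), one computes f(3 + u) = -u^5 - 20u^4 - 149u^3 - 530u^2 - 913u - 617.
All 6 nonzero coefficients of this polynomial in u are negative; hence for u > 0 the value is a sum of negative terms (the constant -617 among them).
So f is strictly negative on (3, 4); no root exists in the interval.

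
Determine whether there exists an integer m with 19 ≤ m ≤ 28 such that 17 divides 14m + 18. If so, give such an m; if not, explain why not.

m = 23

Try m = 23: 14·23 + 18 = 340 = 20·17, which is divisible by 17.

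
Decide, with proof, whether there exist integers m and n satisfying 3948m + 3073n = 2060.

There are no such integers.

Both 3948 and 3073 are divisible by gcd(3948, 3073) = 7, hence so is any combination 3948m + 3073n.
But 2060 = 7·294 + 2, so 7 ∤ 2060.
Hence no integers m, n satisfy the equation.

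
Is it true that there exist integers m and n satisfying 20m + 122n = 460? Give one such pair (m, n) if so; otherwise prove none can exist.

m = 23, n = 0

gcd(20, 122) = 2, and 2 divides 460, so integer solutions exist.
Dividing through by 2 reduces the equation to 10m + 61n = 230.
Euclidean algorithm: 61 = 6·10 + 1, 10 = 10·1 + 0.
Back-substituting, 1 = 61 − 6·10; that is, 10·(-6) + 61·1 = 1.
Multiplying through by 230: m = (-6)·230 = -1380, n = 1·230 = 230 is a solution.
Adding 23·61 to m and subtracting 23·10 from n gives the tidier solution (23, 0).
Check: 20·23 + 122·0 = 460 + 0 = 460. ✓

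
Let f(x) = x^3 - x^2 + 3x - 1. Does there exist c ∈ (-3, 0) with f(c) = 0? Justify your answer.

No.

f(-3) = -46 and f(0) = -1, both negative.
f'(x) = 3x^2 - 2x + 3 has discriminant (-2)² − 4·3·3 = -32 < 0, so f' has no real roots and is positive for every real x.
So f is strictly increasing; between -3 and 0 its values lie between f(-3) = -46 and f(0) = -1, all negative. Therefore f has no root in (-3, 0).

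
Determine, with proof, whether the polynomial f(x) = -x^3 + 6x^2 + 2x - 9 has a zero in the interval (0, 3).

f(0) = -9 and f(3) = 24, which have opposite signs.
As a polynomial, f is continuous on every closed interval.
By the Intermediate Value Theorem, f takes the value 0 somewhere in the open interval.

Yes, f has a root in the interval.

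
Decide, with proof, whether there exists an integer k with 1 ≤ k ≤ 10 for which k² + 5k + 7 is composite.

k = 8

At k = 8: 8² + 5·8 + 7 = 111 = 3·37, which is composite.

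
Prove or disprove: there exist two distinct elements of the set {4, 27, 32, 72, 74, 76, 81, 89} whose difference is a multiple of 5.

4 and 74 are such a pair.

Both 4 and 74 leave remainder 4 on division by 5; their difference 70 = 14·5 is a multiple of 5.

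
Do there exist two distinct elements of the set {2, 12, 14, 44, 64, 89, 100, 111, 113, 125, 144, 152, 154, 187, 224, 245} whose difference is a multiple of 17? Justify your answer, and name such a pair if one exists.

No such pair exists.

Two integers differ by a multiple of 17 exactly when they have the same residue mod 17. The residues are 2↦2, 12↦12, 14↦14, 44↦10, 64↦13, 89↦4, 100↦15, 111↦9, 113↦11, 125↦6, 144↦8, 152↦16, 154↦1, 187↦0, 224↦3, 245↦7.
All 16 residues are distinct, so no two elements differ by a multiple of 17.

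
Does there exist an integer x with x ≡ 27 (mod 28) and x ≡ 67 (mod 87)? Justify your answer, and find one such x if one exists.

The moduli 28 and 87 are coprime, so by the Chinese Remainder Theorem a unique solution modulo 2436 exists.
Write x = 27 + 28t and require 27 + 28t ≡ 67 (mod 87), i.e. 28t ≡ 40 (mod 87).
To invert 28 modulo 87: 87 = 3·28 + 3, 28 = 9·3 + 1, 3 = 3·1 + 0, and unwinding, 1 = 28 − 9·3 = 28 − 9·(87 − 3·28) = −9·87 + 28·28. Thus 28⁻¹ ≡ 28 (mod 87).
Therefore t ≡ 28·40 = 1120 ≡ 76 (mod 87).
With t = 76: x = 27 + 28·76 = 2155.
Verify: 2155 = 76·28 + 27 and 2155 = 24·87 + 67. ✓

x = 2155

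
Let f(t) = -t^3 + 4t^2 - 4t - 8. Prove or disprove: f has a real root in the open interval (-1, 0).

Yes, f has a root in the interval.

f(-1) = 1 and f(0) = -8, which have opposite signs.
f is continuous everywhere (it is a polynomial), in particular on [-1, 0].
By the Intermediate Value Theorem f must vanish at some point of (-1, 0).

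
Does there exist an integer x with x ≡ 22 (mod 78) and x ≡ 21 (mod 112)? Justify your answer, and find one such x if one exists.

Reduce both congruences modulo 2, which divides 78 and 112: they say x ≡ 22 (mod 2) and x ≡ 21 (mod 2).
However 22 ≡ 0 and 21 ≡ 1 (mod 2), and 0 ≠ 1.
Therefore no such x exists.

No, no such integer exists.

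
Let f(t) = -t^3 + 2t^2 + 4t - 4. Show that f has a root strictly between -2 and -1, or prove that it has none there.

f(-2) = 4 and f(-1) = -5, which have opposite signs.
Since f is a polynomial it is continuous on [-2, -1].
By the Intermediate Value Theorem, f takes the value 0 somewhere in the open interval.

Yes, f has a root in the interval.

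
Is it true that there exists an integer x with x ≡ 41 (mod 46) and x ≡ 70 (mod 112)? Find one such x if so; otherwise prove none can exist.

There is no such integer.

gcd(46, 112) = 2. If x ≡ 41 (mod 46) and x ≡ 70 (mod 112), then x ≡ 41 (mod 2) and x ≡ 70 (mod 2).
But 41 mod 2 = 1 while 70 mod 2 = 0, a contradiction.
So no integer satisfies both congruences.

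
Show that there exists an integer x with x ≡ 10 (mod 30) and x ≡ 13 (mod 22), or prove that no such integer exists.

Both moduli are multiples of 2 = gcd(30, 22), so any solution would satisfy x ≡ 10 and x ≡ 13 modulo 2 simultaneously.
These are incompatible: 10 − 13 = -3 is not divisible by 2.
So no integer satisfies both congruences.

There is no such integer.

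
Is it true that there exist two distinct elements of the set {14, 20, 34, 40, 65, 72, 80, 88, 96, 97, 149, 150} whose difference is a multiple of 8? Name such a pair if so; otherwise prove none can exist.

Both 14 and 150 leave remainder 6 on division by 8; their difference 136 = 17·8 is a multiple of 8.

14 and 150 are such a pair.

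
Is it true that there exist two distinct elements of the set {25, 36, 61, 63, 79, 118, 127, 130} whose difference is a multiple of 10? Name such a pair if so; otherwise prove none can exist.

There is no such pair.

Two integers differ by a multiple of 10 exactly when they have the same residue mod 10. The residues are 25↦5, 36↦6, 61↦1, 63↦3, 79↦9, 118↦8, 127↦7, 130↦0.
All 8 residues are distinct, so no two elements differ by a multiple of 10.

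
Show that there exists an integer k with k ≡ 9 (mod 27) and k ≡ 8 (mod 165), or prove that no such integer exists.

gcd(27, 165) = 3. If k ≡ 9 (mod 27) and k ≡ 8 (mod 165), then k ≡ 9 (mod 3) and k ≡ 8 (mod 3).
However 9 ≡ 0 and 8 ≡ 2 (mod 3), and 0 ≠ 2.
Hence the system has no solution.

No such integer exists.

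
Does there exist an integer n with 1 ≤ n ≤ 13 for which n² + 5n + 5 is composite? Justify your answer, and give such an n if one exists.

At n = 5: 5² + 5·5 + 5 = 55 = 5·11, which is composite.

n = 5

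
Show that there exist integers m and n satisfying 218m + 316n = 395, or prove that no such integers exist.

Both 218 and 316 are divisible by gcd(218, 316) = 2, hence so is any combination 218m + 316n.
But 395 = 2·197 + 1, so 2 ∤ 395.
So the equation is unsolvable over ℤ.

No such integers exist.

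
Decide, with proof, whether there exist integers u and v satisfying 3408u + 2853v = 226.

Both 3408 and 2853 are divisible by gcd(3408, 2853) = 3, hence so is any combination 3408u + 2853v.
But 226 is not a multiple of 3 (it leaves remainder 1).
So the equation is unsolvable over ℤ.

There are no such integers.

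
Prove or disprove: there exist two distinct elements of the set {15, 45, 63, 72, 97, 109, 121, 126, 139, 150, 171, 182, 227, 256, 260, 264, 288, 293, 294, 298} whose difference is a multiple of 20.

No such pair exists.

Reduce each element modulo 20: 15↦15, 45↦5, 63↦3, 72↦12, 97↦17, 109↦9, 121↦1, 126↦6, 139↦19, 150↦10, 171↦11, 182↦2, 227↦7, 256↦16, 260↦0, 264↦4, 288↦8, 293↦13, 294↦14, 298↦18.
All 20 residues are distinct, so no two elements differ by a multiple of 20.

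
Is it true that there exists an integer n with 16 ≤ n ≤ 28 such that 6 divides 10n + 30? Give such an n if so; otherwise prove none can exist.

n = 18 works, since 10·18 + 30 = 210 = 35·6.

n = 18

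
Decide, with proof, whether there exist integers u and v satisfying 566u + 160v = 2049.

gcd(566, 160) = 2, so every integer of the form 566u + 160v is a multiple of 2.
However 2049 leaves remainder 1 on division by 2.
Therefore 566u + 160v = 2049 has no solution in integers.

There are no such integers.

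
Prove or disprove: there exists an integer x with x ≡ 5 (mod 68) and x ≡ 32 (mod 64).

Both moduli are multiples of 4 = gcd(68, 64), so any solution would satisfy x ≡ 5 and x ≡ 32 modulo 4 simultaneously.
These are incompatible: 5 − 32 = -27 is not divisible by 4.
Therefore no such x exists.

No, no such integer exists.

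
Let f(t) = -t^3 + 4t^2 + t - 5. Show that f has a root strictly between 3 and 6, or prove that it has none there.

Such a root exists.

f(3) = 7 and f(6) = -71, which have opposite signs.
As a polynomial, f is continuous on every closed interval.
By the Intermediate Value Theorem f must vanish at some point of (3, 6).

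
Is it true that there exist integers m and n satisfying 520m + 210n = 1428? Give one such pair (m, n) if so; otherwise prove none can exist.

gcd(520, 210) = 10, so every integer of the form 520m + 210n is a multiple of 10.
But 1428 = 10·142 + 8, so 10 ∤ 1428.
Hence no integers m, n satisfy the equation.

No such integers exist.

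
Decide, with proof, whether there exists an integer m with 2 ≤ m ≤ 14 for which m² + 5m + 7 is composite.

At m = 2: 2² + 5·2 + 7 = 21 = 3·7, which is composite.

m = 2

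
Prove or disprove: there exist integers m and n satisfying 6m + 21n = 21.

gcd(6, 21) = 3, and 3 divides 21, so integer solutions exist.
Dividing through by 3 reduces the equation to 2m + 7n = 7.
Dividing repeatedly: 7 = 3·2 + 1, 2 = 2·1 + 0.
Working back up the chain: 1 = 7 − 3·2. So 2·(-3) + 7·1 = 1.
Scaling by 7 gives the particular solution (m, n) = (-21, 7).
Adding 3·7 to m and subtracting 3·2 from n gives the tidier solution (0, 1).
Check: 6·0 + 21·1 = 0 + 21 = 21. ✓

m = 0, n = 1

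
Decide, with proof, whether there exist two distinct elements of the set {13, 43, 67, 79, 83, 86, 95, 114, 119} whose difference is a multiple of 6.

Yes: 13 and 43.

13 mod 6 = 1 and 43 mod 6 = 1, so 43 − 13 = 30 = 5·6.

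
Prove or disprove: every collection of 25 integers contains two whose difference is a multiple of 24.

Yes, this is always true.

Each integer lies in one of the 24 residue classes modulo 24.
Since 25 > 24, two of the 25 integers must share a residue class by the pigeonhole principle; call them a and b.
Their difference a − b is then a multiple of 24.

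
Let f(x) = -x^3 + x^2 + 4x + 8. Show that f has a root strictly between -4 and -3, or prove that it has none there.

f(-4) = 72 and f(-3) = 32, both positive, so a sign-change argument is unavailable; we show f keeps this sign on the whole interval.
Substitute x = -3 − u, where 0 < u < 1 on the interval. Expanding, f(-3 − u) = u^3 + 10u^2 + 29u + 32.
All 4 nonzero coefficients of this polynomial in u are positive; hence for u > 0 the value is a sum of positive terms (the constant 32 among them).
Therefore f(x) > 0 throughout (-4, -3), and f has no zero there.

f has no root in that interval.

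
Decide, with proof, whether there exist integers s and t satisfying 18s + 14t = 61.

There are no such integers.

Any value of 18s + 14t is a multiple of gcd(18, 14) = 2.
But 61 is not a multiple of 2 (it leaves remainder 1).
Hence no integers s, t satisfy the equation.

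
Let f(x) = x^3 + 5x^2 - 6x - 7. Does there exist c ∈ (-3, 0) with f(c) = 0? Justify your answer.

Such a root exists.

f(-3) = 29 and f(0) = -7, which have opposite signs.
Since f is a polynomial it is continuous on [-3, 0].
By the Intermediate Value Theorem, f takes the value 0 somewhere in the open interval.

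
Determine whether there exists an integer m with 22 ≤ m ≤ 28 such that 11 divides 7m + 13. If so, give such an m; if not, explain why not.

m = 28

For m = 22, 23, …, 27 the values 167, 174, 181, 188, 195, 202 are not multiples of 11. Try m = 28: 7·28 + 13 = 209 = 19·11, which is divisible by 11.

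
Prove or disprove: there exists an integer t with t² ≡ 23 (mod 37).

37 is prime, so by Euler's criterion 23 is a square mod 37 iff 23^((37−1)/2) = 23^18 ≡ 1 (mod 37).
Squaring successively (mod 37): 23^2 = 529 ≡ 11; 23^4 ≡ 11² = 121 ≡ 10; 23^8 ≡ 10² = 100 ≡ 26; 23^16 ≡ 26² = 676 ≡ 10.
Since 18 = 16 + 2, 23^18 ≡ 10 · 11; multiplying out mod 37: 10·11 = 110 ≡ 36. Thus 23^18 ≡ 36 ≡ −1 (mod 37).
The value −1 means 23 is a non-residue modulo 37, so t² ≡ 23 (mod 37) is impossible.

There is no such integer.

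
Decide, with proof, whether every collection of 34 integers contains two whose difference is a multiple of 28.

Yes, this is always true.

Each integer lies in one of the 28 residue classes modulo 28.
Since 34 > 28, two of the 34 integers must share a residue class by the pigeonhole principle; call them a and b.
Equal remainders mean a − b ≡ 0 (mod 28), so 28 divides their difference.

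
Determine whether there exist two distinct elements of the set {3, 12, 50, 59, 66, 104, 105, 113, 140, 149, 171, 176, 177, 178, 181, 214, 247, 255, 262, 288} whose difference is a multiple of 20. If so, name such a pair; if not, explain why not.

No, no such pair exists.

Two integers differ by a multiple of 20 exactly when they have the same residue mod 20. The residues are 3↦3, 12↦12, 50↦10, 59↦19, 66↦6, 104↦4, 105↦5, 113↦13, 140↦0, 149↦9, 171↦11, 176↦16, 177↦17, 178↦18, 181↦1, 214↦14, 247↦7, 255↦15, 262↦2, 288↦8.
All 20 residues are distinct, so no two elements differ by a multiple of 20.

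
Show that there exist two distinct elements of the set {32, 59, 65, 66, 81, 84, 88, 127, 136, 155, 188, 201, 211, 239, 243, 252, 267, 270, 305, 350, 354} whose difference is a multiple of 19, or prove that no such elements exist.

Reduce each element mod 19: 32↦13, 59↦2, 65↦8, 66↦9, 81↦5, 84↦8, 88↦12, 127↦13, 136↦3, 155↦3, 188↦17, 201↦11, 211↦2, 239↦11, 243↦15, 252↦5, 267↦1, 270↦4, 305↦1, 350↦8, 354↦12. The residue 13 repeats (at 32 and 127), and 127 − 32 = 95 = 5·19.

The pair (32, 127) works.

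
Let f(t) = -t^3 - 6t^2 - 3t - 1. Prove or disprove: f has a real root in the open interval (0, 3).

The endpoint values f(0) = -1 and f(3) = -91 are both negative. Claim: f(t) < 0 for every t in (0, 3).
The nonzero coefficients of f are all negative, so for t > 0 every term of f(t) is negative (the constant term -1 strictly so).
Therefore f(t) < 0 throughout (0, 3), and f has no zero there.

f has no root in that interval.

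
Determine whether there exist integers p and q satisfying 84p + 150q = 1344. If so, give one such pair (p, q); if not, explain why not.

gcd(84, 150) = 6, and 6 divides 1344, so integer solutions exist.
Dividing through by 6 reduces the equation to 14p + 25q = 224.
Euclidean algorithm: 25 = 1·14 + 11, 14 = 1·11 + 3, 11 = 3·3 + 2, 3 = 1·2 + 1, 2 = 2·1 + 0.
Working back up the chain: 1 = 3 − 1·2 = 3 − (11 − 3·3) = −11 + 4·3 = −11 + 4·(14 − 1·11) = 4·14 − 5·11 = 4·14 − 5·(25 − 1·14) = −5·25 + 9·14. So 14·9 + 25·(-5) = 1.
Scaling by 224 gives the particular solution (p, q) = (2016, -1120).
The general solution is p = 2016 + 25k, q = -1120 − 14k; taking k = -80 gives the smaller pair p = 16, q = 0.
Check: 84·16 + 150·0 = 1344 + 0 = 1344. ✓

p = 16, q = 0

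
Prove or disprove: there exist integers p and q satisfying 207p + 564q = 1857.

p = 167, q = -58

Every value of 207p + 564q is a multiple of gcd(207, 564) = 3; since 3 ∣ 1857, solutions exist.
Dividing through by 3 reduces the equation to 69p + 188q = 619.
Dividing repeatedly: 188 = 2·69 + 50, 69 = 1·50 + 19, 50 = 2·19 + 12, 19 = 1·12 + 7, 12 = 1·7 + 5, 7 = 1·5 + 2, 5 = 2·2 + 1, 2 = 2·1 + 0.
Unwinding: 1 = 5 − 2·2 = 5 − 2·(7 − 1·5) = −2·7 + 3·5 = −2·7 + 3·(12 − 1·7) = 3·12 − 5·7 = 3·12 − 5·(19 − 1·12) = −5·19 + 8·12 = −5·19 + 8·(50 − 2·19) = 8·50 − 21·19 = 8·50 − 21·(69 − 1·50) = −21·69 + 29·50 = −21·69 + 29·(188 − 2·69) = 29·188 − 79·69, i.e. 69·(-79) + 188·29 = 1.
Multiplying through by 619: p = (-79)·619 = -48901, q = 29·619 = 17951 is a solution.
Shifting by a multiple of (188, −69) keeps it a solution: p = -48901 + 261·188 = 167, q = 17951 − 261·69 = -58.
Check: 207·167 + 564·(-58) = 34569 − 32712 = 1857. ✓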